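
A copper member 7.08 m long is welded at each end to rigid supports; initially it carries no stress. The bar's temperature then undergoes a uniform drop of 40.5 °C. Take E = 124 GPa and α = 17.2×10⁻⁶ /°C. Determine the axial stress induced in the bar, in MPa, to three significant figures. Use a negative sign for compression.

86.4 MPa

Free thermal expansion αLΔT = 17.2e-6 · 7080 · -40.5 = -4.932 mm.
The walls impose strain ε = −(-4.932)/7080 = 6.9660e-04; σ = Eε = 124000 · 6.9660e-04 = 86.38 MPa.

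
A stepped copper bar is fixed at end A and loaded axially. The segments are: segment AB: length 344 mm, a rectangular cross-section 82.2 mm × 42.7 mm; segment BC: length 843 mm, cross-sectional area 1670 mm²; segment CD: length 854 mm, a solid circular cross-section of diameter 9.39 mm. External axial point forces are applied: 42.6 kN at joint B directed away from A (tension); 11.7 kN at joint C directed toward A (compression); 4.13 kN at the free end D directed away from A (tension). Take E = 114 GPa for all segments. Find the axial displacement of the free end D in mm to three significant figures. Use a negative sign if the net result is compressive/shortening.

0.443 mm

Internal axial forces (sectioning from the free end, tension +): N_CD = 4.13 kN, N_BC = -7.57 kN, N_AB = 35.03 kN.
A_AB = 3510 mm².
A_CD = 69.25 mm².
δ_AB = 35030·344/(3510·114000) = 0.03012 mm
δ_BC = -7570·843/(1670·114000) = -0.03352 mm
δ_CD = 4130·854/(69.25·114000) = 0.4468 mm
δ = Σδ_i = 0.4434 mm.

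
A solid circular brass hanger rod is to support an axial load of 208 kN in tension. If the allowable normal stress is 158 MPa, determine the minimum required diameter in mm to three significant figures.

40.9 mm

Required area A ≥ P/σ_allow = 208000/158 = 1316 mm².
For a solid circular section, d ≥ √(4A/π) = 40.94 mm.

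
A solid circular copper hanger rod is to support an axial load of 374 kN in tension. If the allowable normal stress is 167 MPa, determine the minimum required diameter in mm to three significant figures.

53.4 mm

Required area A ≥ P/σ_allow = 374000/167 = 2240 mm².
For a solid circular section, d ≥ √(4A/π) = 53.4 mm.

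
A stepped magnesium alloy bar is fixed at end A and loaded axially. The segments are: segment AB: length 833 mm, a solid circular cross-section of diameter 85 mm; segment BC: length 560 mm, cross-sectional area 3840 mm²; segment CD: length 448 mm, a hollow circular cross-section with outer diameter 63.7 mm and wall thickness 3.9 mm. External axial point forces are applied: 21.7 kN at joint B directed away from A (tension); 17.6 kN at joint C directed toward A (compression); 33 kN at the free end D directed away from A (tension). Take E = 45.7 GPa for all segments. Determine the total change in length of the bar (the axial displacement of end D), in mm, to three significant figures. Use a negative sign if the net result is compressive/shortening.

0.610 mm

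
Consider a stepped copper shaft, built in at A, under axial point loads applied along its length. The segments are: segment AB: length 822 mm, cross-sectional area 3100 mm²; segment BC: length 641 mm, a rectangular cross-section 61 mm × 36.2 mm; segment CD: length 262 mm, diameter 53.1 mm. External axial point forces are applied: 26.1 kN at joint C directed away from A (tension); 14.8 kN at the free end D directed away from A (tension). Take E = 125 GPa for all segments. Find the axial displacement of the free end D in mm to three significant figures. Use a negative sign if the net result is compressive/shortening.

0.196 mm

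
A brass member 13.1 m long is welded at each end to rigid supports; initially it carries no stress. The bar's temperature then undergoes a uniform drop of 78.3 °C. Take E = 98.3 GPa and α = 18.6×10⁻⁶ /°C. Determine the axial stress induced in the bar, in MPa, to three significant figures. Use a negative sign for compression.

143 MPa

Free thermal expansion αLΔT = 18.6e-6 · 13100 · -78.3 = -19.08 mm.
The walls impose strain ε = −(-19.08)/13100 = 1.4564e-03; σ = Eε = 98300 · 1.4564e-03 = 143.2 MPa.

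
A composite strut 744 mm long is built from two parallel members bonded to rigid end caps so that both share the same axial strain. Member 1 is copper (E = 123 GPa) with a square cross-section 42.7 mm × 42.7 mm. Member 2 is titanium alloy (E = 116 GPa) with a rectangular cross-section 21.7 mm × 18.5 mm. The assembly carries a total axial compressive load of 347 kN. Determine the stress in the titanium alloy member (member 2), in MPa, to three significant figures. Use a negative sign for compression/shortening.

-149 MPa

A_1 = 1823 mm².
A_2 = 401.4 mm².
Equal strain + equilibrium ⇒ each member carries load in proportion to AE: A₁E₁ = 224300000 N, A₂E₂ = 46570000 N, ΣAE = 270800000 N.
σ₂ = P·E₂/ΣAE = -347000·116000/270800000 = -148.6 MPa.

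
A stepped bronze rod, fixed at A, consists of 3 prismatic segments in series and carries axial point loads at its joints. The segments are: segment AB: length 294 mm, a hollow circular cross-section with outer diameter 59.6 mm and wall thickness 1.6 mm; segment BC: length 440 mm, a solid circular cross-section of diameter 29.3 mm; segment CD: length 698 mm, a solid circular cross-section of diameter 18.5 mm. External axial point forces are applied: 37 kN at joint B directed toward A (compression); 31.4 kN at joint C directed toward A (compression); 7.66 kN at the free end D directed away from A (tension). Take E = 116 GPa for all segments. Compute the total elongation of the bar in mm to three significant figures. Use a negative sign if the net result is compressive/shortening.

-0.490 mm

Internal axial forces (sectioning from the free end, tension +): N_CD = 7.66 kN, N_BC = -23.74 kN, N_AB = -60.74 kN.
A_AB = 291.5 mm².
A_BC = 674.3 mm².
A_CD = 268.8 mm².
δ_AB = -60740·294/(291.5·116000) = -0.528 mm
δ_BC = -23740·440/(674.3·116000) = -0.1336 mm
δ_CD = 7660·698/(268.8·116000) = 0.1715 mm
δ = Σδ_i = -0.4901 mm.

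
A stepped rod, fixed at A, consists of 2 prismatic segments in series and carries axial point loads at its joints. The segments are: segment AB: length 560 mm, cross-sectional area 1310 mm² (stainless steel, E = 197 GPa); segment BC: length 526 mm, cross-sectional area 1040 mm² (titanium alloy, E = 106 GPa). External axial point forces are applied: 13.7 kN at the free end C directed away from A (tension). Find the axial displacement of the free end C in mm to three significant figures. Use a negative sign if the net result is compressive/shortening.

Internal axial forces (sectioning from the free end, tension +): N_BC = 13.7 kN, N_AB = 13.7 kN.
δ_AB = 13700·560/(1310·197000) = 0.02973 mm
δ_BC = 13700·526/(1040·106000) = 0.06537 mm
δ = Σδ_i = 0.0951 mm.

0.0951 mm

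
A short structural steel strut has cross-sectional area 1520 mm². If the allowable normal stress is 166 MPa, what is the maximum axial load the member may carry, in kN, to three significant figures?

252 kN

P_max = σ_allow · A = 166 · 1520 = 252300 N = 252.3 kN.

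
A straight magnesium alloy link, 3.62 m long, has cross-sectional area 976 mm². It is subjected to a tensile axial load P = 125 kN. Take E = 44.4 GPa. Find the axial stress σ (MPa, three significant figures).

128 MPa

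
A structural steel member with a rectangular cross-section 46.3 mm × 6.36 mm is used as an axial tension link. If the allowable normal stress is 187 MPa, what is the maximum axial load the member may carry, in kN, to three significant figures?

55.1 kN

A = 294.5 mm².
P_max = σ_allow · A = 187 · 294.5 = 55070 N = 55.07 kN.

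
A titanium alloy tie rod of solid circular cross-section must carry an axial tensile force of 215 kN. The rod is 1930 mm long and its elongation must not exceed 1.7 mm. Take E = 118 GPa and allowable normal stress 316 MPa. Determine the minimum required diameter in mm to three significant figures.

51.3 mm

Required area A ≥ P/σ_allow = 215000/316 = 680.4 mm².
For a solid circular section, d ≥ √(4A/π) = 29.43 mm.
Elongation limit: A ≥ PL/(Eδ_allow) = 215000·1930/(118000·1.7) = 2069 mm² ⇒ d ≥ 51.32 mm.
The elongation limit governs.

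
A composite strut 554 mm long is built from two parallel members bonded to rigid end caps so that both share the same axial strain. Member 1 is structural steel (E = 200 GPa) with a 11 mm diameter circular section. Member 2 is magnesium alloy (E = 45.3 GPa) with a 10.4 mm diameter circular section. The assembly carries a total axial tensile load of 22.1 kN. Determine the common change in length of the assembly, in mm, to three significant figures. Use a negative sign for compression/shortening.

0.536 mm

A_1 = 95.03 mm².
A_2 = 84.95 mm².
Equal strain + equilibrium ⇒ each member carries load in proportion to AE: A₁E₁ = 19010000 N, A₂E₂ = 3848000 N, ΣAE = 22850000 N.
δ = PL/ΣAE = 22100·554/22850000 = 0.5357 mm.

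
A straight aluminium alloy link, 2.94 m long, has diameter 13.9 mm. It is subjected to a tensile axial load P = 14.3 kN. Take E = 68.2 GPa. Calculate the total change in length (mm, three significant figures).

4.06 mm

A = 151.7 mm².
δ_mech = NL/(AE) = 14300·2940/(151.7·68200) = 4.062 mm.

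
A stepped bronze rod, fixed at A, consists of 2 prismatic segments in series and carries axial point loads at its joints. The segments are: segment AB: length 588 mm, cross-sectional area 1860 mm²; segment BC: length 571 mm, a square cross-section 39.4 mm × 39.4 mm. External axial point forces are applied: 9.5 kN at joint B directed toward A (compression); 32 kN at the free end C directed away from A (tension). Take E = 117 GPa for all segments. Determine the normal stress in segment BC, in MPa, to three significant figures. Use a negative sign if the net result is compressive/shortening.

Internal axial forces (sectioning from the free end, tension +): N_BC = 32 kN, N_AB = 22.5 kN.
A_BC = 1552 mm².
σ_BC = N_BC/A_BC = 32000/1552 = 20.61 MPa.

20.6 MPa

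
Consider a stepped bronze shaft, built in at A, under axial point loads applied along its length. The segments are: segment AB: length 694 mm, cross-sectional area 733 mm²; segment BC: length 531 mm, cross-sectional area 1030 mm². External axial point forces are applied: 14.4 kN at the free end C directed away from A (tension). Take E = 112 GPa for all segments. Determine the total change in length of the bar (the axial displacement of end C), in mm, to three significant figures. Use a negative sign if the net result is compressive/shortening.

0.188 mm

Internal axial forces (sectioning from the free end, tension +): N_BC = 14.4 kN, N_AB = 14.4 kN.
δ_AB = 14400·694/(733·112000) = 0.1217 mm
δ_BC = 14400·531/(1030·112000) = 0.06628 mm
δ = Σδ_i = 0.188 mm.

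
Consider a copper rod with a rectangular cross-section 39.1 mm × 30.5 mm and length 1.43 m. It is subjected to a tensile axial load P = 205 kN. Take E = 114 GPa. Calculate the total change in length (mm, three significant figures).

2.16 mm

A = 1193 mm².
δ_mech = NL/(AE) = 205000·1430/(1193·114000) = 2.156 mm.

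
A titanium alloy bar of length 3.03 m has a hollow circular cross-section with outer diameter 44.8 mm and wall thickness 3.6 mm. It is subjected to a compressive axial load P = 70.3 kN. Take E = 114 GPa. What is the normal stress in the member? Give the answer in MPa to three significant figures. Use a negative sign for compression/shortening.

-151 MPa

A = 466 mm².
σ = N/A = -70300/466 = -150.9 MPa.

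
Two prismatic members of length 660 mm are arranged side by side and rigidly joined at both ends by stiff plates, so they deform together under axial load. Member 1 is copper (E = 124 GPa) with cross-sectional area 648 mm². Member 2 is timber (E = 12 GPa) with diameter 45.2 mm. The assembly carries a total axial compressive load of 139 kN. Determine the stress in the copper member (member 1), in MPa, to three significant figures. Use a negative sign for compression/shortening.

-173 MPa

A_2 = 1605 mm².
Equal strain + equilibrium ⇒ each member carries load in proportion to AE: A₁E₁ = 80350000 N, A₂E₂ = 19260000 N, ΣAE = 99610000 N.
σ₁ = P·E₁/ΣAE = -139000·124000/99610000 = -173 MPa.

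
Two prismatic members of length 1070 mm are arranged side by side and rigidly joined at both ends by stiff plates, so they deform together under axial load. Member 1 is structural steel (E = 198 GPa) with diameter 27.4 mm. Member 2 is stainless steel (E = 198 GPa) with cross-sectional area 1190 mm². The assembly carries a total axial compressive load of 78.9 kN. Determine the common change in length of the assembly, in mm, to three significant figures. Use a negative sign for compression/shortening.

A_1 = 589.6 mm².
Equal strain + equilibrium ⇒ each member carries load in proportion to AE: A₁E₁ = 116700000 N, A₂E₂ = 235600000 N, ΣAE = 352400000 N.
δ = PL/ΣAE = -78900·1070/352400000 = -0.2396 mm.

-0.240 mm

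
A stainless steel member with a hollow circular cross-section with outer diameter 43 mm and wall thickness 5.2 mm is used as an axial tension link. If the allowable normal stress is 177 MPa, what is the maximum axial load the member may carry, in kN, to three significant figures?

A = 617.5 mm².
P_max = σ_allow · A = 177 · 617.5 = 109300 N = 109.3 kN.

109 kN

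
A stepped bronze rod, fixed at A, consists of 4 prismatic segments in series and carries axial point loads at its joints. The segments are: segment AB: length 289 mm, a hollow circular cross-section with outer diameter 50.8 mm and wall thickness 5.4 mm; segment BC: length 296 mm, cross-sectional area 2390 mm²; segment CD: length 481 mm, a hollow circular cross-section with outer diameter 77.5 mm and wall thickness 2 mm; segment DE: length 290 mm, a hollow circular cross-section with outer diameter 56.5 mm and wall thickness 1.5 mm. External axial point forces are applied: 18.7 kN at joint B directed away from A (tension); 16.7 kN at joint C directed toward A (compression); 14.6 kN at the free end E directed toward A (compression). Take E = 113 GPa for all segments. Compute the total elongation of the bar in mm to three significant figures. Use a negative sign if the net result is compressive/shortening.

Internal axial forces (sectioning from the free end, tension +): N_DE = -14.6 kN, N_CD = -14.6 kN, N_BC = -31.3 kN, N_AB = -12.6 kN.
A_AB = 770.2 mm².
A_CD = 474.4 mm².
A_DE = 259.2 mm².
δ_AB = -12600·289/(770.2·113000) = -0.04184 mm
δ_BC = -31300·296/(2390·113000) = -0.03431 mm
δ_CD = -14600·481/(474.4·113000) = -0.131 mm
δ_DE = -14600·290/(259.2·113000) = -0.1446 mm
δ = Σδ_i = -0.3517 mm.

-0.352 mm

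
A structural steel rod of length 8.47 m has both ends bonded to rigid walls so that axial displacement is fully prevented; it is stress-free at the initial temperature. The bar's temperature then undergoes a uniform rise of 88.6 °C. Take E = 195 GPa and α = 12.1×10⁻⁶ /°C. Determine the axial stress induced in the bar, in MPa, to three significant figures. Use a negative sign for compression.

Free thermal expansion αLΔT = 12.1e-6 · 8470 · 88.6 = 9.08 mm.
The walls impose strain ε = −(9.08)/8470 = -1.0721e-03; σ = Eε = 195000 · -1.0721e-03 = -209.1 MPa.

-209 MPa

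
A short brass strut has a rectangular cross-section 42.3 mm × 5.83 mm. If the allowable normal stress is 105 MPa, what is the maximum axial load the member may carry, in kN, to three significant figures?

25.9 kN

A = 246.6 mm².
P_max = σ_allow · A = 105 · 246.6 = 25890 N = 25.89 kN.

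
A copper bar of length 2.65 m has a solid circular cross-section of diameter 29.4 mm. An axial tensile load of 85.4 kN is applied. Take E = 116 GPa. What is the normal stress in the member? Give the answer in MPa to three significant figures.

A = 678.9 mm².
σ = N/A = 85400/678.9 = 125.8 MPa.

126 MPa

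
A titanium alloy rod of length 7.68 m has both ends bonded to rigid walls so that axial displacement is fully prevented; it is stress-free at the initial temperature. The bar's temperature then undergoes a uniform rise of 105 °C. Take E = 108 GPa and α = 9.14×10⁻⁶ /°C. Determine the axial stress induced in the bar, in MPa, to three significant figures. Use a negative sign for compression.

-104 MPa

Free thermal expansion αLΔT = 9.14e-6 · 7680 · 105 = 7.37 mm.
The walls impose strain ε = −(7.37)/7680 = -9.5970e-04; σ = Eε = 108000 · -9.5970e-04 = -103.6 MPa.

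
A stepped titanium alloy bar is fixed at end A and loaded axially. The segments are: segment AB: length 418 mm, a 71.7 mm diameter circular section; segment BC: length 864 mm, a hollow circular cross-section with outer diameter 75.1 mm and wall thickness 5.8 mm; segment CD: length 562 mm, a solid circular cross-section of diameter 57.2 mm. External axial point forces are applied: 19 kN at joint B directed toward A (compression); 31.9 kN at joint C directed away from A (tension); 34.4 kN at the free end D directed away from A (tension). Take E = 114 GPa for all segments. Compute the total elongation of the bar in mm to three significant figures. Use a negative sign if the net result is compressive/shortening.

0.507 mm

Internal axial forces (sectioning from the free end, tension +): N_CD = 34.4 kN, N_BC = 66.3 kN, N_AB = 47.3 kN.
A_AB = 4038 mm².
A_BC = 1263 mm².
A_CD = 2570 mm².
δ_AB = 47300·418/(4038·114000) = 0.04295 mm
δ_BC = 66300·864/(1263·114000) = 0.3979 mm
δ_CD = 34400·562/(2570·114000) = 0.06599 mm
δ = Σδ_i = 0.5069 mm.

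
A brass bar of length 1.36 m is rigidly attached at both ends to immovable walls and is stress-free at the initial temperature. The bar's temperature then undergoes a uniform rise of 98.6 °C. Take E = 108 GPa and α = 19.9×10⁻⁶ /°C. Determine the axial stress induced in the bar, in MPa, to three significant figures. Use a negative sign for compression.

Free thermal expansion αLΔT = 19.9e-6 · 1360 · 98.6 = 2.669 mm.
The walls impose strain ε = −(2.669)/1360 = -1.9621e-03; σ = Eε = 108000 · -1.9621e-03 = -211.9 MPa.

-212 MPa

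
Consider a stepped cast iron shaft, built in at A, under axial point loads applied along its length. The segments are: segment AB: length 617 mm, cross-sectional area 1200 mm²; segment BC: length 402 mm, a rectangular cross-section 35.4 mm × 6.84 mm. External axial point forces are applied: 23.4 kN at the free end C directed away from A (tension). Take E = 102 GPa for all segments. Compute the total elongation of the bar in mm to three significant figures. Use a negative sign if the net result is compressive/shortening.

0.499 mm

Internal axial forces (sectioning from the free end, tension +): N_BC = 23.4 kN, N_AB = 23.4 kN.
A_BC = 242.1 mm².
δ_AB = 23400·617/(1200·102000) = 0.118 mm
δ_BC = 23400·402/(242.1·102000) = 0.3809 mm
δ = Σδ_i = 0.4988 mm.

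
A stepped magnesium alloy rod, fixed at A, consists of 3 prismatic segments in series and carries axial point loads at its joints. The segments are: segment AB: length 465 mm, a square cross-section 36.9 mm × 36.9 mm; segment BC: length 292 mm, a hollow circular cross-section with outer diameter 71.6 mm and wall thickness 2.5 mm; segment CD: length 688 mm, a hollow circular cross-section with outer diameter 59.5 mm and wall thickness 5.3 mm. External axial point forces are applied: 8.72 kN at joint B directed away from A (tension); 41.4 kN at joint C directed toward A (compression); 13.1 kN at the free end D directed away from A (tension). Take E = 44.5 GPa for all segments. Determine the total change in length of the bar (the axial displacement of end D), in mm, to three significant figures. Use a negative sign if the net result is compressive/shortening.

-0.268 mm

Internal axial forces (sectioning from the free end, tension +): N_CD = 13.1 kN, N_BC = -28.3 kN, N_AB = -19.58 kN.
A_AB = 1362 mm².
A_BC = 542.7 mm².
A_CD = 902.5 mm².
δ_AB = -19580·465/(1362·44500) = -0.1503 mm
δ_BC = -28300·292/(542.7·44500) = -0.3422 mm
δ_CD = 13100·688/(902.5·44500) = 0.2244 mm
δ = Σδ_i = -0.268 mm.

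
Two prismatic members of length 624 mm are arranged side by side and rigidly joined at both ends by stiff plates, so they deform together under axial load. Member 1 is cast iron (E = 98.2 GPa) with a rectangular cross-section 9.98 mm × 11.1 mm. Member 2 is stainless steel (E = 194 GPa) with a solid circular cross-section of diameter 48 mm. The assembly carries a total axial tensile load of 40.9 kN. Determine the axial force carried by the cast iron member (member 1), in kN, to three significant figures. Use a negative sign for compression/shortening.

A_1 = 110.8 mm².
A_2 = 1810 mm².
Equal strain + equilibrium ⇒ each member carries load in proportion to AE: A₁E₁ = 10880000 N, A₂E₂ = 351100000 N, ΣAE = 361900000 N.
F₁ = P·A₁E₁/ΣAE = 40900·10880000/361900000 = 1229 N.

1.23 kN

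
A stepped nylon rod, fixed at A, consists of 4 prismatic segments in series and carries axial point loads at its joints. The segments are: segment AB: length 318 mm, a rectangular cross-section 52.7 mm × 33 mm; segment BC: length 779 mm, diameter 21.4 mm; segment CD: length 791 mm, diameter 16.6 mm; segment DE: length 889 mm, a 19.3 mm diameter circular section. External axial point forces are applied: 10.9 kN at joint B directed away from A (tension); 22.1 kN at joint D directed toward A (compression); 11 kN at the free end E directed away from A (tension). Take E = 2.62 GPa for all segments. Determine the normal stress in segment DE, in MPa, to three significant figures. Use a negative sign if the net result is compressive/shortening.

Internal axial forces (sectioning from the free end, tension +): N_DE = 11 kN, N_CD = -11.1 kN, N_BC = -11.1 kN, N_AB = -0.2 kN.
A_DE = 292.6 mm².
σ_DE = N_DE/A_DE = 11000/292.6 = 37.6 MPa.

37.6 MPa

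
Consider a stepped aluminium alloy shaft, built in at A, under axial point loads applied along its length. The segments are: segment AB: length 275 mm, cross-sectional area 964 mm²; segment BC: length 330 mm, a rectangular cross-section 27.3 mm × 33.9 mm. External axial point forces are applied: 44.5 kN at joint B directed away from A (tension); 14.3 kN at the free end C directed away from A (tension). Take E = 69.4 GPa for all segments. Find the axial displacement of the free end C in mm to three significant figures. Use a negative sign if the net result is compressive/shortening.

Internal axial forces (sectioning from the free end, tension +): N_BC = 14.3 kN, N_AB = 58.8 kN.
A_BC = 925.5 mm².
δ_AB = 58800·275/(964·69400) = 0.2417 mm
δ_BC = 14300·330/(925.5·69400) = 0.07347 mm
δ = Σδ_i = 0.3152 mm.

0.315 mm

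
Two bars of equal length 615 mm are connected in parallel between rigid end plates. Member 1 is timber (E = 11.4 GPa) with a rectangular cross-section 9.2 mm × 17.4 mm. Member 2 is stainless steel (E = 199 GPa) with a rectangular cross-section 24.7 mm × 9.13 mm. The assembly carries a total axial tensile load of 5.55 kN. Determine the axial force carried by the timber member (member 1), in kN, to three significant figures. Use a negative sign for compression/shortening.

A_1 = 160.1 mm².
A_2 = 225.5 mm².
Equal strain + equilibrium ⇒ each member carries load in proportion to AE: A₁E₁ = 1825000 N, A₂E₂ = 44880000 N, ΣAE = 46700000 N.
F₁ = P·A₁E₁/ΣAE = 5550·1825000/46700000 = 216.9 N.

0.217 kN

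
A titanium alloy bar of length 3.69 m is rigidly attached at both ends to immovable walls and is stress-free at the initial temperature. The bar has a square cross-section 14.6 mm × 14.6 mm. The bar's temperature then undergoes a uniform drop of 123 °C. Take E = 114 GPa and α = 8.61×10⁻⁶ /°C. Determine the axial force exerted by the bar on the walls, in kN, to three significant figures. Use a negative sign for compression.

Free thermal expansion αLΔT = 8.61e-6 · 3690 · -123 = -3.908 mm.
The walls impose strain ε = −(-3.908)/3690 = 1.0590e-03; σ = Eε = 114000 · 1.0590e-03 = 120.7 MPa.
Wall reaction R = σ·A = 120.7·213.2 = 25730 N = 25.73 kN.

25.7 kN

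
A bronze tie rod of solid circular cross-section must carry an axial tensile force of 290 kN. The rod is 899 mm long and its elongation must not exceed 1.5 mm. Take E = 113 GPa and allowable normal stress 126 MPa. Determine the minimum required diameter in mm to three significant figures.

Required area A ≥ P/σ_allow = 290000/126 = 2302 mm².
For a solid circular section, d ≥ √(4A/π) = 54.13 mm.
Elongation limit: A ≥ PL/(Eδ_allow) = 290000·899/(113000·1.5) = 1538 mm² ⇒ d ≥ 44.25 mm.
The stress limit governs.

54.1 mm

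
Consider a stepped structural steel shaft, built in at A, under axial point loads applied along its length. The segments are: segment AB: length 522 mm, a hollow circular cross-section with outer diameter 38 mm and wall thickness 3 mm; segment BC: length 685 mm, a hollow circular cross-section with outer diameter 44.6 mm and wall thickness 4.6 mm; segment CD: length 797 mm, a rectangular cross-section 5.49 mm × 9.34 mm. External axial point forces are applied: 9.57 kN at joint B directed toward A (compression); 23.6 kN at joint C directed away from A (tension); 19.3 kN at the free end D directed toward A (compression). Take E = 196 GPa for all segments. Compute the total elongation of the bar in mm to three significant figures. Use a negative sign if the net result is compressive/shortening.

-1.55 mm

Internal axial forces (sectioning from the free end, tension +): N_CD = -19.3 kN, N_BC = 4.3 kN, N_AB = -5.27 kN.
A_AB = 329.9 mm².
A_BC = 578.1 mm².
A_CD = 51.28 mm².
δ_AB = -5270·522/(329.9·196000) = -0.04255 mm
δ_BC = 4300·685/(578.1·196000) = 0.026 mm
δ_CD = -19300·797/(51.28·196000) = -1.531 mm
δ = Σδ_i = -1.547 mm.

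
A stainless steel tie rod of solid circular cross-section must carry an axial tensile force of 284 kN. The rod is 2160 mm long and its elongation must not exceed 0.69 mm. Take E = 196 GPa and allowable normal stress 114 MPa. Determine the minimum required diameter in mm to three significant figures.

76.0 mm

Required area A ≥ P/σ_allow = 284000/114 = 2491 mm².
For a solid circular section, d ≥ √(4A/π) = 56.32 mm.
Elongation limit: A ≥ PL/(Eδ_allow) = 284000·2160/(196000·0.69) = 4536 mm² ⇒ d ≥ 76 mm.
The elongation limit governs.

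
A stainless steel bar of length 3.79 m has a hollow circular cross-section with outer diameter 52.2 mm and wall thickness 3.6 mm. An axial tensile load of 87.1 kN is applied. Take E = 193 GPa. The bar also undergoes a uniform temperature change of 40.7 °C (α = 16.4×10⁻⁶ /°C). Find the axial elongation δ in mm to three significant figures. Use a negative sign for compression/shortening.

A = 549.7 mm².
δ_mech = NL/(AE) = 87100·3790/(549.7·193000) = 3.112 mm.
δ_thermal = αLΔT = 16.4e-6·3790·40.7 = 2.53 mm.
δ = δ_mech + δ_thermal = 5.642 mm.

5.64 mm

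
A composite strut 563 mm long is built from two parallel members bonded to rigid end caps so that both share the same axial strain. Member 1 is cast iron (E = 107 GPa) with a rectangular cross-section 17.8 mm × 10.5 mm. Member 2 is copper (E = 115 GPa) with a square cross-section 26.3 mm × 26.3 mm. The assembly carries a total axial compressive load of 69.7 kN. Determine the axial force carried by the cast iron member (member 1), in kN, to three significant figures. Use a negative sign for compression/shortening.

-14.0 kN

A_1 = 186.9 mm².
A_2 = 691.7 mm².
Equal strain + equilibrium ⇒ each member carries load in proportion to AE: A₁E₁ = 20000000 N, A₂E₂ = 79540000 N, ΣAE = 99540000 N.
F₁ = P·A₁E₁/ΣAE = -69700·20000000/99540000 = -14000 N.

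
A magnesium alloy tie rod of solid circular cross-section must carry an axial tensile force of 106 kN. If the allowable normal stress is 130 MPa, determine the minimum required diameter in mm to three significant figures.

32.2 mm

Required area A ≥ P/σ_allow = 106000/130 = 815.4 mm².
For a solid circular section, d ≥ √(4A/π) = 32.22 mm.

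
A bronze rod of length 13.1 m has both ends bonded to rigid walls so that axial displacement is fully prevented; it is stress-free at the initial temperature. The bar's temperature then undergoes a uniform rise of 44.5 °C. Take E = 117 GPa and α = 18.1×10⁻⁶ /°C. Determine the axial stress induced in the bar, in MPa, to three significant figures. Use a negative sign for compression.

Free thermal expansion αLΔT = 18.1e-6 · 13100 · 44.5 = 10.55 mm.
The walls impose strain ε = −(10.55)/13100 = -8.0545e-04; σ = Eε = 117000 · -8.0545e-04 = -94.24 MPa.

-94.2 MPa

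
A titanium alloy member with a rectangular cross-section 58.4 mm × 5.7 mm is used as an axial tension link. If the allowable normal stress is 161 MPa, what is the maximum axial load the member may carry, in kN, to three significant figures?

A = 332.9 mm².
P_max = σ_allow · A = 161 · 332.9 = 53590 N = 53.59 kN.

53.6 kN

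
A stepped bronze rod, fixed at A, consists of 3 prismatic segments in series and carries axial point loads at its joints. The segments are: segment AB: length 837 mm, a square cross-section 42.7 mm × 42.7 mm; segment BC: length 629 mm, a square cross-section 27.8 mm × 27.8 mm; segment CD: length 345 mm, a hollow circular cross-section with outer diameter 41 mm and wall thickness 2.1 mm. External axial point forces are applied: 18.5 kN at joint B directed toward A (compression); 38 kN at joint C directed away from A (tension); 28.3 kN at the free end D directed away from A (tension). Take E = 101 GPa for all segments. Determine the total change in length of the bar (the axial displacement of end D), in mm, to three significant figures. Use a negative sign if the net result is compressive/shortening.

1.13 mm

Internal axial forces (sectioning from the free end, tension +): N_CD = 28.3 kN, N_BC = 66.3 kN, N_AB = 47.8 kN.
A_AB = 1823 mm².
A_BC = 772.8 mm².
A_CD = 256.6 mm².
δ_AB = 47800·837/(1823·101000) = 0.2173 mm
δ_BC = 66300·629/(772.8·101000) = 0.5343 mm
δ_CD = 28300·345/(256.6·101000) = 0.3767 mm
δ = Σδ_i = 1.128 mm.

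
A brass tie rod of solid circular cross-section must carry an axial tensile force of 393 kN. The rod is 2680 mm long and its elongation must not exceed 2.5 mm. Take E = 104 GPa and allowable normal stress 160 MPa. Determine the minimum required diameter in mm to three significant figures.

71.8 mm

Required area A ≥ P/σ_allow = 393000/160 = 2456 mm².
For a solid circular section, d ≥ √(4A/π) = 55.92 mm.
Elongation limit: A ≥ PL/(Eδ_allow) = 393000·2680/(104000·2.5) = 4051 mm² ⇒ d ≥ 71.82 mm.
The elongation limit governs.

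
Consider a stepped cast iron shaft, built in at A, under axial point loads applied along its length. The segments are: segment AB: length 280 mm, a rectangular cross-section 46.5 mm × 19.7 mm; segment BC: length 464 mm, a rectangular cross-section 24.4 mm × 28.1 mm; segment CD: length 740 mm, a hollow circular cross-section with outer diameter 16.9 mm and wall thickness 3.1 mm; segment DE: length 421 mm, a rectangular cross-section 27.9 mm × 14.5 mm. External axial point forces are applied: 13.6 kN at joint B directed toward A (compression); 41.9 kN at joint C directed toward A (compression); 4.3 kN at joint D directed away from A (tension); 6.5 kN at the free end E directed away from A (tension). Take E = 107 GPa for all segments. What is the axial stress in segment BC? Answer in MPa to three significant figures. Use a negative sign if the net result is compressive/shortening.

-45.4 MPa

Internal axial forces (sectioning from the free end, tension +): N_DE = 6.5 kN, N_CD = 10.8 kN, N_BC = -31.1 kN, N_AB = -44.7 kN.
A_BC = 685.6 mm².
σ_BC = N_BC/A_BC = -31100/685.6 = -45.36 MPa.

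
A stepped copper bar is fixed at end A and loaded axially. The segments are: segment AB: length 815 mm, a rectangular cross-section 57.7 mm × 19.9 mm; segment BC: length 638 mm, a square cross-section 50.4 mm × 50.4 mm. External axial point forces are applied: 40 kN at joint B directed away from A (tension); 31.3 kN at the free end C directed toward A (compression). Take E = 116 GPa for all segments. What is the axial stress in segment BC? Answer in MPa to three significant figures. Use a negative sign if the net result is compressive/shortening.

-12.3 MPa

Internal axial forces (sectioning from the free end, tension +): N_BC = -31.3 kN, N_AB = 8.7 kN.
A_BC = 2540 mm².
σ_BC = N_BC/A_BC = -31300/2540 = -12.32 MPa.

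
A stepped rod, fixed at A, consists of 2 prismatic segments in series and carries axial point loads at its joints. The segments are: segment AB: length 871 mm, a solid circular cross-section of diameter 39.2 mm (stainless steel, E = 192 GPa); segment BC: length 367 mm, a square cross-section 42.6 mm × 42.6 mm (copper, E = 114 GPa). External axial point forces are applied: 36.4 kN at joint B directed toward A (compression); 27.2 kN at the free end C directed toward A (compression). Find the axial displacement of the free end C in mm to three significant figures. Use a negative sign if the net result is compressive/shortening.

-0.287 mm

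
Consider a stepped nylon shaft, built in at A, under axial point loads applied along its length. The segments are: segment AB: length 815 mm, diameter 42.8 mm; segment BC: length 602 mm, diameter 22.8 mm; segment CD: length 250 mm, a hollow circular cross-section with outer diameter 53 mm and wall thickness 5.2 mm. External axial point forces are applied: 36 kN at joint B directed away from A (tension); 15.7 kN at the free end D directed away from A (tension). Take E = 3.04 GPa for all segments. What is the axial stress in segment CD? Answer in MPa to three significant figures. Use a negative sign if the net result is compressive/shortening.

20.1 MPa

Internal axial forces (sectioning from the free end, tension +): N_CD = 15.7 kN, N_BC = 15.7 kN, N_AB = 51.7 kN.
A_CD = 780.9 mm².
σ_CD = N_CD/A_CD = 15700/780.9 = 20.11 MPa.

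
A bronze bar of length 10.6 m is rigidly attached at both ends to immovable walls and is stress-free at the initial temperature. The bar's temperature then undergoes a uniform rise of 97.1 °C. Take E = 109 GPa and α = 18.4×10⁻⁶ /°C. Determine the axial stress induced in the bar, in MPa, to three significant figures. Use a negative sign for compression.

Free thermal expansion αLΔT = 18.4e-6 · 10600 · 97.1 = 18.94 mm.
The walls impose strain ε = −(18.94)/10600 = -1.7866e-03; σ = Eε = 109000 · -1.7866e-03 = -194.7 MPa.

-195 MPa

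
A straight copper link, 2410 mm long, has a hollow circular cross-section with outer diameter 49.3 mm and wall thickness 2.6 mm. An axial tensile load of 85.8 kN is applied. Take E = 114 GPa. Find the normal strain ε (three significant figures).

A = 381.5 mm².
σ = N/A = 224.9 MPa; ε = σ/E = 224.9/114000 = 1.973e-03.

0.00197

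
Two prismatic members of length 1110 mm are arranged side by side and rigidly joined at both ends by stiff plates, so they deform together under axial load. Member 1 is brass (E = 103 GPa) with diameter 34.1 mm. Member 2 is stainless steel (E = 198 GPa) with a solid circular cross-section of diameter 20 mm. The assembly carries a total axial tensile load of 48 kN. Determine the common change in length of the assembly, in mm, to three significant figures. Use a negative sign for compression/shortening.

0.341 mm

A_1 = 913.3 mm².
A_2 = 314.2 mm².
Equal strain + equilibrium ⇒ each member carries load in proportion to AE: A₁E₁ = 94070000 N, A₂E₂ = 62200000 N, ΣAE = 156300000 N.
δ = PL/ΣAE = 48000·1110/156300000 = 0.3409 mm.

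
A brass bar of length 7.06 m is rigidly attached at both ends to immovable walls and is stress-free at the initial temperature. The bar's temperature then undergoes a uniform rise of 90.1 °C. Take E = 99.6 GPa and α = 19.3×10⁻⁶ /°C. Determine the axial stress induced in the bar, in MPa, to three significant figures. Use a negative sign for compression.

-173 MPa

Free thermal expansion αLΔT = 19.3e-6 · 7060 · 90.1 = 12.28 mm.
The walls impose strain ε = −(12.28)/7060 = -1.7389e-03; σ = Eε = 99600 · -1.7389e-03 = -173.2 MPa.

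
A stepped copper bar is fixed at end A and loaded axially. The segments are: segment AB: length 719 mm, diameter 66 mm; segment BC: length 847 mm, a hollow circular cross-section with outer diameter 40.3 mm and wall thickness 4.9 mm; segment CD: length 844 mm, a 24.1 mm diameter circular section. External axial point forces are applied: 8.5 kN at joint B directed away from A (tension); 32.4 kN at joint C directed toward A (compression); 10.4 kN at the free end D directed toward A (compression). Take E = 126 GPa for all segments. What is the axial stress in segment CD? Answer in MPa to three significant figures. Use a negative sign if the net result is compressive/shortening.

-22.8 MPa

Internal axial forces (sectioning from the free end, tension +): N_CD = -10.4 kN, N_BC = -42.8 kN, N_AB = -34.3 kN.
A_CD = 456.2 mm².
σ_CD = N_CD/A_CD = -10400/456.2 = -22.8 MPa.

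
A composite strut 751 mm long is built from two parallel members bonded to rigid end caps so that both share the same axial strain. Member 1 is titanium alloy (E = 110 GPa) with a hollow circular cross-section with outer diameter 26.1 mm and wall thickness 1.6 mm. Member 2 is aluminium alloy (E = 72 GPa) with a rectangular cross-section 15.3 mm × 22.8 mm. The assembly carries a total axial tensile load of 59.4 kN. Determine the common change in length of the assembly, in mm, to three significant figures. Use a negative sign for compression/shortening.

A_1 = 123.2 mm².
A_2 = 348.8 mm².
Equal strain + equilibrium ⇒ each member carries load in proportion to AE: A₁E₁ = 13550000 N, A₂E₂ = 25120000 N, ΣAE = 38660000 N.
δ = PL/ΣAE = 59400·751/38660000 = 1.154 mm.

1.15 mm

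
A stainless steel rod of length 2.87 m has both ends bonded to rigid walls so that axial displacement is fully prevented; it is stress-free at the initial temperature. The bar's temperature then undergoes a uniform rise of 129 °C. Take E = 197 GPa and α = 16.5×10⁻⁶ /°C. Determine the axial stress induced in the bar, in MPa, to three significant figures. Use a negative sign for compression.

-419 MPa

Free thermal expansion αLΔT = 16.5e-6 · 2870 · 129 = 6.109 mm.
The walls impose strain ε = −(6.109)/2870 = -2.1285e-03; σ = Eε = 197000 · -2.1285e-03 = -419.3 MPa.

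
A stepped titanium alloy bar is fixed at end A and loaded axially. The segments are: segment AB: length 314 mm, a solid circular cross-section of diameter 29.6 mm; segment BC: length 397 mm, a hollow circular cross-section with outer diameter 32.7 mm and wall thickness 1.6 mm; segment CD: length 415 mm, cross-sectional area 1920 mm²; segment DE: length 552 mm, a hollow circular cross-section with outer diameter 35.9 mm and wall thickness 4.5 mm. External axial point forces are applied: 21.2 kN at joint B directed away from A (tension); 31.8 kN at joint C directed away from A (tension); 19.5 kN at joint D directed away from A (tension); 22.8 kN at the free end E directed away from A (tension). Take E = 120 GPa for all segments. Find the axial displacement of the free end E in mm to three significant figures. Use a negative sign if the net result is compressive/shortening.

2.24 mm

Internal axial forces (sectioning from the free end, tension +): N_DE = 22.8 kN, N_CD = 42.3 kN, N_BC = 74.1 kN, N_AB = 95.3 kN.
A_AB = 688.1 mm².
A_BC = 156.3 mm².
A_DE = 443.9 mm².
δ_AB = 95300·314/(688.1·120000) = 0.3624 mm
δ_BC = 74100·397/(156.3·120000) = 1.568 mm
δ_CD = 42300·415/(1920·120000) = 0.07619 mm
δ_DE = 22800·552/(443.9·120000) = 0.2363 mm
δ = Σδ_i = 2.243 mm.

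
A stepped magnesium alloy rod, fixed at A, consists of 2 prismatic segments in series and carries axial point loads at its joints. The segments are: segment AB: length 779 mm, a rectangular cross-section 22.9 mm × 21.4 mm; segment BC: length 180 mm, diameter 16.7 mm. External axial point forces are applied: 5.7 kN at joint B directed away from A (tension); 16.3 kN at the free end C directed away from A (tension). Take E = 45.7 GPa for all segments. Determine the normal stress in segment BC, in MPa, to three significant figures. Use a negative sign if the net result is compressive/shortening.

74.4 MPa

Internal axial forces (sectioning from the free end, tension +): N_BC = 16.3 kN, N_AB = 22 kN.
A_BC = 219 mm².
σ_BC = N_BC/A_BC = 16300/219 = 74.42 MPa.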